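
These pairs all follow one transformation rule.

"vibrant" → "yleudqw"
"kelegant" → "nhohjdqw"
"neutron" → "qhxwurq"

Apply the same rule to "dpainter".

gsdlqwhu

Each output is the input with this applied: shift every letter 3 places forward in the alphabet (wrapping around).
"dpainter" → "gsdlqwhu".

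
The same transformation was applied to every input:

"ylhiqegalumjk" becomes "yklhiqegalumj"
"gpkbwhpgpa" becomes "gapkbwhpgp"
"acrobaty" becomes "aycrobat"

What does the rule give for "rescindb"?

rbescind

In each case the input is transformed by: swap the first and last characters, then move the last character to the front.
Applying both steps to "rescindb": "bescindr", then "rbescind".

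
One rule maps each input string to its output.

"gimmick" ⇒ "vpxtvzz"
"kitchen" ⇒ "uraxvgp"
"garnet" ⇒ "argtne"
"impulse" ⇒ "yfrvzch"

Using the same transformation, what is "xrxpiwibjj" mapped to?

The rule is to shift every letter 13 places forward in the alphabet (wrapping around) — i.e. ROT13, then move the last 3 characters to the front (rotate right by 3).
Applying both steps to "xrxpiwibjj": "kekcvjvoww", then "owwkekcvjv".

owwkekcvjv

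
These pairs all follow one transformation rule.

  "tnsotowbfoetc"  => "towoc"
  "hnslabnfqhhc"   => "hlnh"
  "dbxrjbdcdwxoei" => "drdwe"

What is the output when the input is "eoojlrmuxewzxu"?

The rule is to keep one character in every 3, starting at position 1 (positions 1st, 4th, 7th, ...).
Applying that to "eoojlrmuxewzxu" gives "ejmex".

ejmex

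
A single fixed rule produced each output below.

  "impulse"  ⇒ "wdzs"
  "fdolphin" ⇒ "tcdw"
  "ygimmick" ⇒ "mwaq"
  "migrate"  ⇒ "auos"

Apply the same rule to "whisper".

kwdf

Each output is the input with this applied: shift every letter 12 places backward in the alphabet (wrapping around), then keep every other character starting from the first (positions 1st, 3rd, 5th, ...).
For "whisper", step one produces "kvwgdsf"; step two turns that into "kwdf".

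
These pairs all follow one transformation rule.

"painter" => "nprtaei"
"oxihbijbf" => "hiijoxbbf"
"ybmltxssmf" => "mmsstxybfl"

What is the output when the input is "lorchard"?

The rule is to sort the characters into alphabetical order, then move the first 3 characters to the end (rotate left by 3).
Working it through for "lorchard": intermediate "acdhlorr", final "hlorracd".

hlorracd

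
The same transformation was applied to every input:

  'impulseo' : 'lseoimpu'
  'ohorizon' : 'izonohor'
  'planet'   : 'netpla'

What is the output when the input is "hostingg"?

Rule — swap the front and back halves of the string.
Doing the same to "hostingg": "ingghost".

ingghost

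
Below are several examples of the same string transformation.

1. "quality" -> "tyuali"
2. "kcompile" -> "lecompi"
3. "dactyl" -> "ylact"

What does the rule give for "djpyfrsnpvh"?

Rule — delete the first character, then move the last 2 characters to the front (rotate right by 2).
Applying both steps to "djpyfrsnpvh": "jpyfrsnpvh", then "vhjpyfrsnp".
(Check on "kcompile": → "compile" → "lecompi" ✓)

vhjpyfrsnp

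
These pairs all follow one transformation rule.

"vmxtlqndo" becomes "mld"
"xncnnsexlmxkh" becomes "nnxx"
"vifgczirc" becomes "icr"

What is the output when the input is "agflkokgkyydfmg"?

gkgym

In each case the input is transformed by: keep one character in every 3, starting at position 2 (positions 2nd, 5th, 8th, ...).
On "agflkokgkyydfmg" that produces "gkgym".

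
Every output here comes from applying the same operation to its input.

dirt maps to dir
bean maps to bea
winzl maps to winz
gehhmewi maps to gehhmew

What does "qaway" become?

In each case the input is transformed by: delete the last character.
Applying that to "qaway" gives "qawa".

qawa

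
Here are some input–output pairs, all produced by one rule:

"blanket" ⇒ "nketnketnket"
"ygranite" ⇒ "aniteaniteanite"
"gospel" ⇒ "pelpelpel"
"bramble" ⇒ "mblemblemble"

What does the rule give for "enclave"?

The pattern: delete the first 3 characters, then write the whole string 3 times in a row.
Applying both steps to "enclave": "lave", then "lavelavelave".

lavelavelave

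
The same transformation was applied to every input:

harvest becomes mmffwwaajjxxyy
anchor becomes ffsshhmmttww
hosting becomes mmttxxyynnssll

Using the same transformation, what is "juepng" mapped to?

oozzjjuussll

The transformation: double every character, then shift every letter 5 places forward in the alphabet (wrapping around).
For "juepng", step one produces "jjuueeppnngg"; step two turns that into "oozzjjuussll".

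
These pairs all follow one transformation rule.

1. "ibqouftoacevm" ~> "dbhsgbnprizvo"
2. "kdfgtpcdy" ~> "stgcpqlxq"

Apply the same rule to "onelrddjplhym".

ryeqqwcyulzba

The rule is to move the first 2 characters to the end (rotate left by 2), then shift every letter 13 places forward in the alphabet (wrapping around) — i.e. ROT13.
For "onelrddjplhym", step one produces "elrddjplhymon"; step two turns that into "ryeqqwcyulzba".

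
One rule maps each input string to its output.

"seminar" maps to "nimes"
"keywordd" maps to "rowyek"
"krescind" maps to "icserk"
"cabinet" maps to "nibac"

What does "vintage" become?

atniv

Rule — reverse the string, then delete the first 2 characters.
Applying both steps to "vintage": "egatniv", then "atniv".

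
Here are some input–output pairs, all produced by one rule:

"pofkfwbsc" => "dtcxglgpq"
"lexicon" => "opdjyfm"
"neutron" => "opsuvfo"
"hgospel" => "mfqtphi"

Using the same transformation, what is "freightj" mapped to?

kuihjfsg

The rule is to reverse the string, then shift every letter 1 place forward in the alphabet (wrapping around).
Applying both steps to "freightj": "jthgierf", then "kuihjfsg".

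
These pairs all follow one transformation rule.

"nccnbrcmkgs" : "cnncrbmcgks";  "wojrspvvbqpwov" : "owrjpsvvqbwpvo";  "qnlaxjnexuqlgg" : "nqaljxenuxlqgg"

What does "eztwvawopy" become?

The transformation: swap each adjacent pair of characters (1↔2, 3↔4, ...).
So "eztwvawopy" becomes "zewtavowyp".

zewtavowyp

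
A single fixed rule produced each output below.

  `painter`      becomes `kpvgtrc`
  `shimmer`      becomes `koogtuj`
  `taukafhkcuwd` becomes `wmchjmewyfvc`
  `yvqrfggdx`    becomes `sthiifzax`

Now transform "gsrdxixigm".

Each output is the input with this applied: move the first 2 characters to the end (rotate left by 2), then shift every letter 2 places forward in the alphabet (wrapping around).
For "gsrdxixigm", step one produces "rdxixigmgs"; step two turns that into "tfzkzkioiu".

tfzkzkioiu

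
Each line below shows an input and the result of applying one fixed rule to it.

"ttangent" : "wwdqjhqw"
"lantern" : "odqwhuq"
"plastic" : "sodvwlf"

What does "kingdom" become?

What's happening: shift every letter 3 places forward in the alphabet (wrapping around).
Doing the same to "kingdom": "nlqjgrp".

nlqjgrp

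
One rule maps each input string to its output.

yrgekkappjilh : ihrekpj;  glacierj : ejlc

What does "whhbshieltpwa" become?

Rule — move the last 3 characters to the front (rotate right by 3), then keep every other character starting from the first (positions 1st, 3rd, 5th, ...).
Working it through for "whhbshieltpwa": intermediate "pwawhhbshielt", final "pahbhet".

pahbhet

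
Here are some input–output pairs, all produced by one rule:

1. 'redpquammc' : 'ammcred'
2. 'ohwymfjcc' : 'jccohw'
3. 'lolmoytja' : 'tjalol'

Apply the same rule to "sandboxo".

In each case the input is transformed by: move the first 3 characters to the end (rotate left by 3), then delete the first 3 characters.
Working it through for "sandboxo": intermediate "dboxosan", final "xosan".

xosan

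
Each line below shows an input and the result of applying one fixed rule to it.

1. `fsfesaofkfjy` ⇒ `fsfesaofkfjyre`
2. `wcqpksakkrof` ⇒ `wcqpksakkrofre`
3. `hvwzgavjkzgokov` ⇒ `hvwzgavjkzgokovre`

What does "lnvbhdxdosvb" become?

lnvbhdxdosvbre

Each output is the input with this applied: append "re".
"lnvbhdxdosvb" → "lnvbhdxdosvbre".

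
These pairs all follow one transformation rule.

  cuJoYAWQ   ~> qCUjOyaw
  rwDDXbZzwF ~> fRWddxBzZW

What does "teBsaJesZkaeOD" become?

The pattern: flip the case of every letter, then move the last character to the front.
For "teBsaJesZkaeOD", step one produces "TEbSAjESzKAEod"; step two turns that into "dTEbSAjESzKAEo".

dTEbSAjESzKAEo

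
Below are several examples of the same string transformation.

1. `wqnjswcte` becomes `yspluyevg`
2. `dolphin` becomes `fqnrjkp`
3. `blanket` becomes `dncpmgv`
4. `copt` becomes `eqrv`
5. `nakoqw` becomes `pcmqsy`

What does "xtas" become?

zvcu

The rule is to shift every letter 2 places forward in the alphabet (wrapping around).
Applying that to "xtas" gives "zvcu".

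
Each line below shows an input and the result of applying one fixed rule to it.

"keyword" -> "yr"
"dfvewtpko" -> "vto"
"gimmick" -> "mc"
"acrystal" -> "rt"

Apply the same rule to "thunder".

The transformation: keep one character in every 3, starting at position 3 (positions 3rd, 6th, 9th, ...).
"thunder" → "ue".

ue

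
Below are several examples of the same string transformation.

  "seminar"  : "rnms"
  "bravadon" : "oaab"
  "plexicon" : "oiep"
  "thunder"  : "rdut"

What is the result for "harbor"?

orh

What's happening: keep every other character starting from the first (positions 1st, 3rd, 5th, ...), then reverse the string.
Working it through for "harbor": intermediate "hro", final "orh".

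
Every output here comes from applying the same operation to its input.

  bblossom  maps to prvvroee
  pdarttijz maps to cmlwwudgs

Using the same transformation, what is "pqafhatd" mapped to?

gwdkidts

The rule is to reverse the string, then shift every letter 3 places forward in the alphabet (wrapping around).
On "pqafhatd": the first step gives "dtahfaqp", and the second then gives "gwdkidts".
(Check on "bblossom": → "mossolbb" → "prvvroee" ✓)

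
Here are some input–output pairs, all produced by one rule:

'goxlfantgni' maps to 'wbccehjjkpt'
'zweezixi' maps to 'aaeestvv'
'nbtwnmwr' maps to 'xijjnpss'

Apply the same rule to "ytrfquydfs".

zbbmnopquu

The rule is to sort the characters into alphabetical order, then shift every letter 4 places backward in the alphabet (wrapping around).
For "ytrfquydfs" the result is "zbbmnopquu".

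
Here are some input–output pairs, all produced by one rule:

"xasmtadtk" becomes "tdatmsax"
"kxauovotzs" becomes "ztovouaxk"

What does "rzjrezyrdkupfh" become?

Rule — delete the last character, then reverse the string.
Working it through for "rzjrezyrdkupfh": intermediate "rzjrezyrdkupf", final "fpukdryzerjzr".

fpukdryzerjzr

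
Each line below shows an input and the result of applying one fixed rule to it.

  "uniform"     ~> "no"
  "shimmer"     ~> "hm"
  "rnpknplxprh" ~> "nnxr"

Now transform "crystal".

rt

Each output is the input with this applied: swap the first and last characters, then keep one character in every 3, starting at position 2 (positions 2nd, 5th, 8th, ...).
Starting from "crystal": after the first operation, "lrystac"; after the second, "rt".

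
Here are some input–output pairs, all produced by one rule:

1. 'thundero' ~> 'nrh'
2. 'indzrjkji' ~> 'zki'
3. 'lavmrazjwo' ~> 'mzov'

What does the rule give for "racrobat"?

raa

Rule — move the first 3 characters to the end (rotate left by 3), then keep one character in every 3, starting at position 1 (positions 1st, 4th, 7th, ...).
On "racrobat": the first step gives "robatrac", and the second then gives "raa".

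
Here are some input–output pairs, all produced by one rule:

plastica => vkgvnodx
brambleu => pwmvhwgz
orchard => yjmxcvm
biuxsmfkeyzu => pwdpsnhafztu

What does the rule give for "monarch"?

chjivmx

Rule — shift every letter 5 places backward in the alphabet (wrapping around), then move the last character to the front.
For "monarch", step one produces "hjivmxc"; step two turns that into "chjivmx".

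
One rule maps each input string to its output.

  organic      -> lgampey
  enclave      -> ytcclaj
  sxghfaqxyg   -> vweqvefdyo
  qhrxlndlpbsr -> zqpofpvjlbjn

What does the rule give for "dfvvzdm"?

xbkbdtt

The rule is to move the last 3 characters to the front (rotate right by 3), then shift every letter 2 places backward in the alphabet (wrapping around).
"dfvvzdm" → "zdmdfvv" → "xbkbdtt".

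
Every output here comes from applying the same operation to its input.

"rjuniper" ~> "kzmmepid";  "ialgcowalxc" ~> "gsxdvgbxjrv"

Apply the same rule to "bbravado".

Looking at the pairs, the operation is to shift every letter 5 places backward in the alphabet (wrapping around), then move the last 3 characters to the front (rotate right by 3).
For "bbravado", step one produces "wwmvqvyj"; step two turns that into "vyjwwmvq".

vyjwwmvq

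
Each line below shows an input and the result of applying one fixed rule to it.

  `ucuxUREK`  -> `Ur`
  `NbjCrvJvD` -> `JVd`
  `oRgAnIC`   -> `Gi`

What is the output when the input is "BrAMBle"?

Looking at the pairs, the operation is to flip the case of every letter, then keep one character in every 3, starting at position 3 (positions 3rd, 6th, 9th, ...).
"BrAMBle" → "aL".

aL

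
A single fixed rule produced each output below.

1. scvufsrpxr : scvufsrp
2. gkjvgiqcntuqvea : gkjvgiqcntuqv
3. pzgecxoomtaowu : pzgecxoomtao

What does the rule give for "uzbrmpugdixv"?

uzbrmpugdi

Each output is the input with this applied: delete the last 2 characters.
For "uzbrmpugdixv" the result is "uzbrmpugdi".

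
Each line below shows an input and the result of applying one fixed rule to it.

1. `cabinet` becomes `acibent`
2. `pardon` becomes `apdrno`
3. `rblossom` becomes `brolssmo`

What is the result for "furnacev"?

In each case the input is transformed by: swap each adjacent pair of characters (1↔2, 3↔4, ...).
Doing the same to "furnacev": "ufnrcave".

ufnrcave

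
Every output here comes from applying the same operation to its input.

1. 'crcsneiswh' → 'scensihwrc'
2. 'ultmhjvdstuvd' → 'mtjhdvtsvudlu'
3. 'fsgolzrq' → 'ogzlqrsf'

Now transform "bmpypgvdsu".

ypgpdvusmb

What's happening: swap each adjacent pair of characters (1↔2, 3↔4, ...), then move the first 2 characters to the end (rotate left by 2).
"bmpypgvdsu" → "mbypgpdvus" → "ypgpdvusmb".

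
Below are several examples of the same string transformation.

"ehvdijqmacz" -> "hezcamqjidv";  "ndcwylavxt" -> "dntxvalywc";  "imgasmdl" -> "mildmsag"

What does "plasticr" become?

Each output is the input with this applied: move the first 2 characters to the end (rotate left by 2), then reverse the string.
Doing the same to "plasticr": "lprcitsa".

lprcitsa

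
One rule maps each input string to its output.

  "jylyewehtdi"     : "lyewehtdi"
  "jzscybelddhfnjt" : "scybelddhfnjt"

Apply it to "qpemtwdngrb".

emtwdngrb

Looking at the pairs, the operation is to delete the first 2 characters.
So "qpemtwdngrb" becomes "emtwdngrb".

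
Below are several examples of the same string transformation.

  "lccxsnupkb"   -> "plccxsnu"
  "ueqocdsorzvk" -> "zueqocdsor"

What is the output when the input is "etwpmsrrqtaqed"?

Rule — delete the last 2 characters, then move the last character to the front.
Working it through for "etwpmsrrqtaqed": intermediate "etwpmsrrqtaq", final "qetwpmsrrqta".
(Check on "lccxsnupkb": → "lccxsnup" → "plccxsnu" ✓)

qetwpmsrrqta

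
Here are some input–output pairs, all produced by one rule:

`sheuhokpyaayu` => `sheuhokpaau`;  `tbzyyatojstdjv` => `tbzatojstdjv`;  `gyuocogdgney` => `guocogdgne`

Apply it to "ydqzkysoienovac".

dqzksoienovac

Rule — remove every "y".
Applying that to "ydqzkysoienovac" gives "dqzksoienovac".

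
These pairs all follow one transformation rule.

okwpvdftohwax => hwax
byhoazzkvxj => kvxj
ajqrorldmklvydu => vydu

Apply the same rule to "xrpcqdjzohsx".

The pattern: keep only the last 4 characters.
For "xrpcqdjzohsx" the result is "ohsx".

ohsx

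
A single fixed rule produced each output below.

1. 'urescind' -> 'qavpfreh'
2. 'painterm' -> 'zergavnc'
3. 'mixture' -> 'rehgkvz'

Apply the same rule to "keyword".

qebjlrx

The transformation: reverse the string, then shift every letter 13 places forward in the alphabet (wrapping around) — i.e. ROT13.
Working it through for "keyword": intermediate "drowyek", final "qebjlrx".
(Check on "mixture": → "erutxim" → "rehgkvz" ✓)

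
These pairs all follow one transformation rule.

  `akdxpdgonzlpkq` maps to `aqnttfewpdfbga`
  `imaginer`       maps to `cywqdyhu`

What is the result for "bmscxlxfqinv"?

In each case the input is transformed by: swap each adjacent pair of characters (1↔2, 3↔4, ...), then shift every letter 10 places backward in the alphabet (wrapping around).
Applying both steps to "bmscxlxfqinv": "mbcslxfxiqvn", then "crsibnvnygld".

crsibnvnygld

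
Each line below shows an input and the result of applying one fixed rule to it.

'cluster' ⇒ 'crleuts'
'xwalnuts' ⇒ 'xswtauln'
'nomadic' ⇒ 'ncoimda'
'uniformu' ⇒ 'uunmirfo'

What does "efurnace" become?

Each output is the input with this applied: take characters alternately from the front and the back (1st, last, 2nd, 2nd-last, ...).
For "efurnace" the result is "eefcuarn".

eefcuarn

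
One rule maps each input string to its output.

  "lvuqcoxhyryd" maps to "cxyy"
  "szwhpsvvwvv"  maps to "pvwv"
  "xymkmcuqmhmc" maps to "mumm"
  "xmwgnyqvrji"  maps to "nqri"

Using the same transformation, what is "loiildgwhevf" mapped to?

Each output is the input with this applied: keep every other character starting from the first (positions 1st, 3rd, 5th, ...), then keep only the last 4 characters.
For "loiildgwhevf", step one produces "lilghv"; step two turns that into "lghv".
(Check on "xymkmcuqmhmc": → "xmmumm" → "mumm" ✓)

lghv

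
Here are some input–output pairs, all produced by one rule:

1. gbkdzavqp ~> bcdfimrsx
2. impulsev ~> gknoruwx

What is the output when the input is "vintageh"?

cgijkpvx

What's happening: shift every letter 2 places forward in the alphabet (wrapping around), then sort the characters into alphabetical order.
Working it through for "vintageh": intermediate "xkpvcigj", final "cgijkpvx".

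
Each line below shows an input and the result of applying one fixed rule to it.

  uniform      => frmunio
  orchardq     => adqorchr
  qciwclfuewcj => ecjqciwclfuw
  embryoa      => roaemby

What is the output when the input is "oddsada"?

sdaodda

The pattern: move the last 3 characters to the front (rotate right by 3), then swap the first and last characters.
Working it through for "oddsada": intermediate "adaodds", final "sdaodda".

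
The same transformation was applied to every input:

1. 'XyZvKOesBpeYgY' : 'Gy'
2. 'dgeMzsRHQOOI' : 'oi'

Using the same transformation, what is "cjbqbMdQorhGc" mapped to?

In each case the input is transformed by: flip the case of every letter, then keep only the last 2 characters.
Applying both steps to "cjbqbMdQorhGc": "CJBQBmDqORHgC", then "gC".

gC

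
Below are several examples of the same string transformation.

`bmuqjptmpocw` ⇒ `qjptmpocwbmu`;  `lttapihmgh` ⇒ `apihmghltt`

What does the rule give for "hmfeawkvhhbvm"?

In each case the input is transformed by: move the first 3 characters to the end (rotate left by 3).
So "hmfeawkvhhbvm" becomes "eawkvhhbvmhmf".

eawkvhhbvmhmf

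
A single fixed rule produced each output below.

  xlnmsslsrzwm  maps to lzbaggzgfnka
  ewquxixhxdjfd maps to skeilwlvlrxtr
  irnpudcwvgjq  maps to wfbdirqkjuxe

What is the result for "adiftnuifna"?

orwthbiwtbo

Each output is the input with this applied: shift every letter 12 places backward in the alphabet (wrapping around).
Doing the same to "adiftnuifna": "orwthbiwtbo".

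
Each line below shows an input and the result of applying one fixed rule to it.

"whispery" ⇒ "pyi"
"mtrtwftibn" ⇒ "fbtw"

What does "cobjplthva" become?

In each case the input is transformed by: swap the front and back halves of the string, then keep one character in every 3, starting at position 1 (positions 1st, 4th, 7th, ...).
Applying both steps to "cobjplthva": "lthvacobjp", then "lvop".

lvop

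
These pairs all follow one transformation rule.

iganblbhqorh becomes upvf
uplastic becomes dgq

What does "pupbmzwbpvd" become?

What's happening: shift every letter 12 places backward in the alphabet (wrapping around), then keep one character in every 3, starting at position 2 (positions 2nd, 5th, 8th, ...).
"pupbmzwbpvd" → "didpankpdjr" → "iapr".

iapr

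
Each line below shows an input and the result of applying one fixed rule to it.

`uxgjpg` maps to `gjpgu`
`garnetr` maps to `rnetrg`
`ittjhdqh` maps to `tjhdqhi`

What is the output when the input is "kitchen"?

tchenk

Rule — move the first 2 characters to the end (rotate left by 2), then delete the last character.
On "kitchen": the first step gives "tchenki", and the second then gives "tchenk".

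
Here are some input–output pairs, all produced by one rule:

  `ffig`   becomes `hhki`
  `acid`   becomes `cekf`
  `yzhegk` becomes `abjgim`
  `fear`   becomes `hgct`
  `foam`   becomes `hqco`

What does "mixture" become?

The pattern: shift every letter 2 places forward in the alphabet (wrapping around).
Applying that to "mixture" gives "okzvwtg".

okzvwtg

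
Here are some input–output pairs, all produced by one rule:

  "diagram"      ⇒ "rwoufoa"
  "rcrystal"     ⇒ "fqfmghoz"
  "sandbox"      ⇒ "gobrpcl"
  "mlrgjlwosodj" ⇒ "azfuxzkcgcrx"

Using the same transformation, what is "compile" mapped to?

The rule is to shift every letter 12 places backward in the alphabet (wrapping around).
"compile" → "qcadwzs".

qcadwzs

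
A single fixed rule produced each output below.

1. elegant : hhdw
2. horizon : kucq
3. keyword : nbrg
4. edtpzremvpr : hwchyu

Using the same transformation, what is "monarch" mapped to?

pquk

In each case the input is transformed by: keep every other character starting from the first (positions 1st, 3rd, 5th, ...), then shift every letter 3 places forward in the alphabet (wrapping around).
Applying both steps to "monarch": "mnrh", then "pquk".
(Check on "keyword": → "kyod" → "nbrg" ✓)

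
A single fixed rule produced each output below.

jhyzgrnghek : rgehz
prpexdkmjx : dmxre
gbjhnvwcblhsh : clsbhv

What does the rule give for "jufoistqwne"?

Looking at the pairs, the operation is to keep every other character starting from the second (positions 2nd, 4th, 6th, ...), then move the last 3 characters to the front (rotate right by 3).
Working it through for "jufoistqwne": intermediate "uosqn", final "sqnuo".

sqnuo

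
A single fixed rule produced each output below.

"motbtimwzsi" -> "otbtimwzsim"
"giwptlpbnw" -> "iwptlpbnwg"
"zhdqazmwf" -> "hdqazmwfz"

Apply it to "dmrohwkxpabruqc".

Looking at the pairs, the operation is to move the first character to the end.
For "dmrohwkxpabruqc" the result is "mrohwkxpabruqcd".

mrohwkxpabruqcd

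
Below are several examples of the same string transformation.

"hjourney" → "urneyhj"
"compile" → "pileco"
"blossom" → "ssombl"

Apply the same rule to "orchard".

hardor

The transformation: move the first 3 characters to the end (rotate left by 3), then delete the last character.
Working it through for "orchard": intermediate "hardorc", final "hardor".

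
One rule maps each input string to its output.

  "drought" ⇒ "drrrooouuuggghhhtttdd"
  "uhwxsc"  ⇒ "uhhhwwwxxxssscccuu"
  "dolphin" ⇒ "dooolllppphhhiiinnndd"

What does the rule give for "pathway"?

paaattthhhwwwaaayyypp

The rule is to repeat every character 3 times, then move the first 2 characters to the end (rotate left by 2).
So "pathway" becomes "paaattthhhwwwaaayyypp".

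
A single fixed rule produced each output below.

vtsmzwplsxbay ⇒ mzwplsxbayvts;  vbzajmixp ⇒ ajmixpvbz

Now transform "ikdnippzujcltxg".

What's happening: move the first 3 characters to the end (rotate left by 3).
Applying that to "ikdnippzujcltxg" gives "nippzujcltxgikd".

nippzujcltxgikd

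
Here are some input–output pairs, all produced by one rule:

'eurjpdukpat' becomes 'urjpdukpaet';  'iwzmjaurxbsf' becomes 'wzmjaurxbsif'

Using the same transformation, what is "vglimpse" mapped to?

glimpsve

Rule — swap the first and last characters, then move the first character to the end.
On "vglimpse" that produces "glimpsve".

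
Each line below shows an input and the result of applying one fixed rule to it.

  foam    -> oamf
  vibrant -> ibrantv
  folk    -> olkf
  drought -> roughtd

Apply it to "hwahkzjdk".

wahkzjdkh

Each output is the input with this applied: move the first character to the end.
Doing the same to "hwahkzjdk": "wahkzjdkh".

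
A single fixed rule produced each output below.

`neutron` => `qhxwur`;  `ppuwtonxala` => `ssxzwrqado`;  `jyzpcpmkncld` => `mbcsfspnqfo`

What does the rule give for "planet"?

sodqh

The pattern: shift every letter 3 places forward in the alphabet (wrapping around), then delete the last character.
Starting from "planet": after the first operation, "sodqhw"; after the second, "sodqh".
(Check on "jyzpcpmkncld": → "mbcsfspnqfog" → "mbcsfspnqfo" ✓)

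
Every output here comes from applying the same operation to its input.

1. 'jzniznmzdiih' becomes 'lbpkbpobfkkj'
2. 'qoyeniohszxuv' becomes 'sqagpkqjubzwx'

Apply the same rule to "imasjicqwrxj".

In each case the input is transformed by: shift every letter 2 places forward in the alphabet (wrapping around).
So "imasjicqwrxj" becomes "koculkesytzl".

koculkesytzl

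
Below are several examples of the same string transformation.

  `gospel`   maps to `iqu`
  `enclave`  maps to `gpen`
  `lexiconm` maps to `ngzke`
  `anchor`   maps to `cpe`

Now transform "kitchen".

mkve

What's happening: delete the last 3 characters, then shift every letter 2 places forward in the alphabet (wrapping around).
Applying both steps to "kitchen": "kitc", then "mkve".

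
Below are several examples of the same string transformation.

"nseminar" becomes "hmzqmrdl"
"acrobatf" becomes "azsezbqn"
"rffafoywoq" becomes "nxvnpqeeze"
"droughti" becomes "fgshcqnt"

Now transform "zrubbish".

ahrgyqta

The transformation: shift every letter 1 place backward in the alphabet (wrapping around), then swap the front and back halves of the string.
For "zrubbish", step one produces "yqtaahrg"; step two turns that into "ahrgyqta".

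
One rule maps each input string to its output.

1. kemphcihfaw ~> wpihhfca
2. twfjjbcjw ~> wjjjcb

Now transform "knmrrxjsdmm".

xsrrmmjd

What's happening: delete the first 3 characters, then sort the characters into reverse alphabetical order.
For "knmrrxjsdmm", step one produces "rrxjsdmm"; step two turns that into "xsrrmmjd".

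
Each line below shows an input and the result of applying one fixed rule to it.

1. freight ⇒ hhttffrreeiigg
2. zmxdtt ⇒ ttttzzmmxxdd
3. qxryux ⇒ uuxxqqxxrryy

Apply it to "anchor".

The transformation: move the last 2 characters to the front (rotate right by 2), then double every character.
Working it through for "anchor": intermediate "oranch", final "oorraanncchh".
(Check on "zmxdtt": → "ttzmxd" → "ttttzzmmxxdd" ✓)

oorraanncchh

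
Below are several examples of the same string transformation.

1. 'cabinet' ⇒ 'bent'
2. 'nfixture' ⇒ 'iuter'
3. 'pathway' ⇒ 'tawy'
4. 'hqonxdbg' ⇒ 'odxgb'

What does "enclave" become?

Looking at the pairs, the operation is to swap each adjacent pair of characters (1↔2, 3↔4, ...), then delete the first 3 characters.
Applying that to "enclave" gives "cvae".
(Check on "cabinet": → "acibent" → "bent" ✓)

cvae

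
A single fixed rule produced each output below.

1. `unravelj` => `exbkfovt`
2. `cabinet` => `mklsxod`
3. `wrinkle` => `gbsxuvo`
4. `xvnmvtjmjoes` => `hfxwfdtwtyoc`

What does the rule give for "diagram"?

The pattern: shift every letter 10 places forward in the alphabet (wrapping around).
For "diagram" the result is "nskqbkw".

nskqbkw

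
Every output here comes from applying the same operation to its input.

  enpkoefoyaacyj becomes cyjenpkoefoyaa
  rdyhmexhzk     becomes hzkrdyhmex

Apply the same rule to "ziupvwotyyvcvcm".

Rule — move the last 3 characters to the front (rotate right by 3).
"ziupvwotyyvcvcm" → "vcmziupvwotyyvc".

vcmziupvwotyyvc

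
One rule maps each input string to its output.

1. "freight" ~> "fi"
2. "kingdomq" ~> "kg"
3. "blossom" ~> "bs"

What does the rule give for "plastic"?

The pattern: move the last 2 characters to the front (rotate right by 2), then keep one character in every 3, starting at position 3 (positions 3rd, 6th, 9th, ...).
"plastic" → "ps".

ps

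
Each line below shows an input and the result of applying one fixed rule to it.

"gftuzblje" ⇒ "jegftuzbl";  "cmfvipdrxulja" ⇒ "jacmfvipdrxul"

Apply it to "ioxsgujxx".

xxioxsguj

The rule is to move the last 2 characters to the front (rotate right by 2).
"ioxsgujxx" → "xxioxsguj".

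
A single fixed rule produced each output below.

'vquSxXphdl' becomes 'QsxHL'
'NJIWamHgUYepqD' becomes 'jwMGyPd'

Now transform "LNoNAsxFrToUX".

The pattern: keep every other character starting from the second (positions 2nd, 4th, 6th, ...), then flip the case of every letter.
For "LNoNAsxFrToUX" the result is "nnSftu".

nnSftu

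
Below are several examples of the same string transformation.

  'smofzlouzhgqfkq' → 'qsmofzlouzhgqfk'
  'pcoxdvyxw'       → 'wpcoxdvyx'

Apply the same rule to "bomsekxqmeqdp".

pbomsekxqmeqd

What's happening: move the last character to the front.
Applying that to "bomsekxqmeqdp" gives "pbomsekxqmeqd".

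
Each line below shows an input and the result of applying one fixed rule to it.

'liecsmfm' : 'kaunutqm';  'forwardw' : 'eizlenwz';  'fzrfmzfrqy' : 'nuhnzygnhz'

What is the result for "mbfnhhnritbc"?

The rule is to shift every letter 8 places forward in the alphabet (wrapping around), then move the first 3 characters to the end (rotate left by 3).
Applying that to "mbfnhhnritbc" gives "vppvzqbjkujn".
(Check on "liecsmfm": → "tqmkaunu" → "kaunutqm" ✓)

vppvzqbjkujn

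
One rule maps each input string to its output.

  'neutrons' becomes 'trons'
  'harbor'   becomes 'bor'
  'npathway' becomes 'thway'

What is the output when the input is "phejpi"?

jpi

Looking at the pairs, the operation is to delete the first 3 characters.
Applying that to "phejpi" gives "jpi".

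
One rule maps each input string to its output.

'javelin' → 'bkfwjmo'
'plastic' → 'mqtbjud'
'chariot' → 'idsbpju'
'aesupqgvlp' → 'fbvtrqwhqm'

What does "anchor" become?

obidsp

Rule — swap each adjacent pair of characters (1↔2, 3↔4, ...), then shift every letter 1 place forward in the alphabet (wrapping around).
Applying both steps to "anchor": "nahcro", then "obidsp".
(Check on "plastic": → "lpsaitc" → "mqtbjud" ✓)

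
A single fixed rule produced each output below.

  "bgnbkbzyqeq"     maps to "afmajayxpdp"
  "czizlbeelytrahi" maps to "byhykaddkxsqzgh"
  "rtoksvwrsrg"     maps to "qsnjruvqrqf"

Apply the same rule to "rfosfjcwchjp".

qenreibvbgio

Looking at the pairs, the operation is to shift every letter 1 place backward in the alphabet (wrapping around).
For "rfosfjcwchjp" the result is "qenreibvbgio".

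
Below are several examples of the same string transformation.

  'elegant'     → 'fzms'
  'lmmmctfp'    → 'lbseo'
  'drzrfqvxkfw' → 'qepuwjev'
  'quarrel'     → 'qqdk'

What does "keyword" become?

vnqc

Each output is the input with this applied: delete the first 3 characters, then shift every letter 1 place backward in the alphabet (wrapping around).
For "keyword", step one produces "word"; step two turns that into "vnqc".
(Check on "elegant": → "gant" → "fzms" ✓)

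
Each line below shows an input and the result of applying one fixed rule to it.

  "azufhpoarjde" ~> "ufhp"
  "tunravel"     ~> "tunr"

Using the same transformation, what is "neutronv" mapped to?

neut

The pattern: swap the front and back halves of the string, then keep only the last 4 characters.
Starting from "neutronv": after the first operation, "ronvneut"; after the second, "neut".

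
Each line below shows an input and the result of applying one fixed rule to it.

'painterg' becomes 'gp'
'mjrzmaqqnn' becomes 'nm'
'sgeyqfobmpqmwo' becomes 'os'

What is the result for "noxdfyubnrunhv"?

vn

Each output is the input with this applied: move the last character to the front, then keep only the first 2 characters.
For "noxdfyubnrunhv", step one produces "vnoxdfyubnrunh"; step two turns that into "vn".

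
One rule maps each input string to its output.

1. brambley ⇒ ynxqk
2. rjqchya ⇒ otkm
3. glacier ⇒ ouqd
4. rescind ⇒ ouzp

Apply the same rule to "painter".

Each output is the input with this applied: delete the first 3 characters, then shift every letter 12 places forward in the alphabet (wrapping around).
Applying that to "painter" gives "zfqd".

zfqd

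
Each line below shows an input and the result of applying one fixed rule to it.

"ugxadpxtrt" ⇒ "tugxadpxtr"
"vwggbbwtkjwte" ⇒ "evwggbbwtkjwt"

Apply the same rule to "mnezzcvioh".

hmnezzcvio

In each case the input is transformed by: move the last character to the front.
So "mnezzcvioh" becomes "hmnezzcvio".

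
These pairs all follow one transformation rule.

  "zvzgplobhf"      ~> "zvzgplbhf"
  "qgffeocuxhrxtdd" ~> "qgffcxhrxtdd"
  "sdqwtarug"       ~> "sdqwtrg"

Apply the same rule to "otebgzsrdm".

What's happening: remove every vowel.
For "otebgzsrdm" the result is "tbgzsrdm".

tbgzsrdm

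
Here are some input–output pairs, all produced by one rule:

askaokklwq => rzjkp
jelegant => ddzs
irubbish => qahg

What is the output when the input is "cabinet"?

zhd

In each case the input is transformed by: shift every letter 1 place backward in the alphabet (wrapping around), then keep every other character starting from the second (positions 2nd, 4th, 6th, ...).
Applying both steps to "cabinet": "bzahmds", then "zhd".
(Check on "irubbish": → "hqtaahrg" → "qahg" ✓)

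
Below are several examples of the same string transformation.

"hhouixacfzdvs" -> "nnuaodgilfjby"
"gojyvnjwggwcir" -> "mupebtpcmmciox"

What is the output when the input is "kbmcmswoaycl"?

qhsisycugeir

In each case the input is transformed by: shift every letter 6 places forward in the alphabet (wrapping around).
So "kbmcmswoaycl" becomes "qhsisycugeir".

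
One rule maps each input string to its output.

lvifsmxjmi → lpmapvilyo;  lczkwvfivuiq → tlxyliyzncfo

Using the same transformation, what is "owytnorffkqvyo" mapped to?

Each output is the input with this applied: reverse the string, then shift every letter 3 places forward in the alphabet (wrapping around).
"owytnorffkqvyo" → "oyvqkffrontywo" → "rbytniiurqwbzr".
(Check on "lczkwvfivuiq": → "qiuvifvwkzcl" → "tlxyliyzncfo" ✓)

rbytniiurqwbzr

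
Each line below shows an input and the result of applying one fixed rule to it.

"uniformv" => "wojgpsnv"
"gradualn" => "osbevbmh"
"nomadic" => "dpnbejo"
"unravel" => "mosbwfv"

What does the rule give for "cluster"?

smvtufd

Looking at the pairs, the operation is to shift every letter 1 place forward in the alphabet (wrapping around), then swap the first and last characters.
Applying both steps to "cluster": "dmvtufs", then "smvtufd".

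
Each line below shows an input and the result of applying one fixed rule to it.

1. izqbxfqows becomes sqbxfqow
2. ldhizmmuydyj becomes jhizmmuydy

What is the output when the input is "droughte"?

Looking at the pairs, the operation is to delete the first 2 characters, then move the last character to the front.
Working it through for "droughte": intermediate "oughte", final "eought".
(Check on "ldhizmmuydyj": → "hizmmuydyj" → "jhizmmuydy" ✓)

eought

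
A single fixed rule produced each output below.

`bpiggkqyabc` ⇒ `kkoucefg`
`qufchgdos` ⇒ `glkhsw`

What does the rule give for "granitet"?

The transformation: delete the first 3 characters, then shift every letter 4 places forward in the alphabet (wrapping around).
On "granitet": the first step gives "nitet", and the second then gives "rmxix".

rmxix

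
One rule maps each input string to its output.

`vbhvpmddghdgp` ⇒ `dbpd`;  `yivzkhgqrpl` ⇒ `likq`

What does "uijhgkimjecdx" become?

Rule — keep one character in every 3, starting at position 2 (positions 2nd, 5th, 8th, ...), then move the last character to the front.
Applying both steps to "uijhgkimjecdx": "igmc", then "cigm".

cigm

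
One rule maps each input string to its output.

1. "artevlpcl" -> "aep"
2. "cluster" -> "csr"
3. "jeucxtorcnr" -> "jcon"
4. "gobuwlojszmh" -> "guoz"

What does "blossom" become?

bsm

Rule — keep one character in every 3, starting at position 1 (positions 1st, 4th, 7th, ...).
On "blossom" that produces "bsm".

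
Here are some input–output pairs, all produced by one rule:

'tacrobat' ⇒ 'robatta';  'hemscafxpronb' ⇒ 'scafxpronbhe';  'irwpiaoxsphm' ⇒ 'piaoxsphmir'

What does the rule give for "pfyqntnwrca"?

The transformation: move the first 3 characters to the end (rotate left by 3), then delete the last character.
For "pfyqntnwrca", step one produces "qntnwrcapfy"; step two turns that into "qntnwrcapf".

qntnwrcapf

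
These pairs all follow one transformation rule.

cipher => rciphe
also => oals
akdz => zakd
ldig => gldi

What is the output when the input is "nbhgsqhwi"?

Looking at the pairs, the operation is to move the last character to the front.
Applying that to "nbhgsqhwi" gives "inbhgsqhw".

inbhgsqhw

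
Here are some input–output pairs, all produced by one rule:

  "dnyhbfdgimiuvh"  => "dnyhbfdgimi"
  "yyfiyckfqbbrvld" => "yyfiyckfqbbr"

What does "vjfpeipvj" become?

What's happening: delete the last 3 characters.
On "vjfpeipvj" that produces "vjfpei".

vjfpei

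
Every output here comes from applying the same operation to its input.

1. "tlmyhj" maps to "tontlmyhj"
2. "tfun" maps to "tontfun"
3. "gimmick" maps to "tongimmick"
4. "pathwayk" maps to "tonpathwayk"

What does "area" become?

What's happening: prepend "ton".
So "area" becomes "tonarea".

tonarea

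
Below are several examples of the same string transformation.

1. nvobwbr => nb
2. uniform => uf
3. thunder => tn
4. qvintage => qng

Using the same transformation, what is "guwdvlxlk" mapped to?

gdx

Rule — move the last character to the front, then keep one character in every 3, starting at position 2 (positions 2nd, 5th, 8th, ...).
Starting from "guwdvlxlk": after the first operation, "kguwdvlxl"; after the second, "gdx".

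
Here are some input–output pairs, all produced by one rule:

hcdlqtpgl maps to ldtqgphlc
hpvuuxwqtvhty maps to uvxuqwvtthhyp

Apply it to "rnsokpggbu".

The pattern: move the first 2 characters to the end (rotate left by 2), then swap each adjacent pair of characters (1↔2, 3↔4, ...).
"rnsokpggbu" → "ospkggubnr".

ospkggubnr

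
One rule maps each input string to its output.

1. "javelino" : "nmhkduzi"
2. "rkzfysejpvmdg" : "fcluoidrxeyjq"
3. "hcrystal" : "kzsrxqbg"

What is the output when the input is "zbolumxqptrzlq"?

pkyqsopwltknay

Rule — shift every letter 1 place backward in the alphabet (wrapping around), then reverse the string.
Starting from "zbolumxqptrzlq": after the first operation, "yanktlwposqykp"; after the second, "pkyqsopwltknay".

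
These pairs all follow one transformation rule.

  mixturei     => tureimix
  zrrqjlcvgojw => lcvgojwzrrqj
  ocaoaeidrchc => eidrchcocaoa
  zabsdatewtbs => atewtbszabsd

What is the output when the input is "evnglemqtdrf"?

Rule — move the last character to the front, then swap the front and back halves of the string.
For "evnglemqtdrf", step one produces "fevnglemqtdr"; step two turns that into "emqtdrfevngl".

emqtdrfevngl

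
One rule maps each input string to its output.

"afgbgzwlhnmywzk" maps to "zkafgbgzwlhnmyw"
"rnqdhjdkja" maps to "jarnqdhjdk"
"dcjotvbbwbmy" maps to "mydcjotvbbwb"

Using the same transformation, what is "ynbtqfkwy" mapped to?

wyynbtqfk

The rule is to move the last 2 characters to the front (rotate right by 2).
On "ynbtqfkwy" that produces "wyynbtqfk".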